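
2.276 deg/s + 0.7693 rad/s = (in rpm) 7.726. Check: 1 deg/s = 0.017453293 rad/s, so 2.276 deg/s = 2.276 * 0.017453293 = 0.039723694 rad/s. 0.7693 rad/s is already in rad/s. Sum: 0.039723694 + 0.7693 = 0.80902369 rad/s. 1 rpm = 0.10471976 rad/s, so 0.80902369 rad/s = 0.80902369 / 0.10471976 = 7.7256072 rpm ≈ 7.726 rpm (4 s.f.).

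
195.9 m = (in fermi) 1 fermi = 1e-15 m, so 195.9 m = 195.9 / 1e-15 = 1.959e+17 fermi. Final answer: 1.959e+17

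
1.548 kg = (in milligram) 1.548e+06. Check: 1 milligram = 1e-06 kg, so 1.548 kg = 1.548 / 1e-06 = 1548000 milligram ≈ 1.548e+06 milligram (4 s.f.).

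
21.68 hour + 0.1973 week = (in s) 1.974e+05. Check: 1 hour = 3600 s, so 21.68 hour = 21.68 * 3600 = 78048 s. 1 week = 604800 s, so 0.1973 week = 0.1973 * 604800 = 119327.04 s. Sum: 78048 + 119327.04 = 197375.04 s. Result: 197375.04 s ≈ 1.974e+05 s (4 s.f.).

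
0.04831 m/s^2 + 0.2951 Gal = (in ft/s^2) 0.1682. Check: 0.04831 m/s^2 is already in m/s^2. 1 Gal = 0.01 m/s^2, so 0.2951 Gal = 0.2951 * 0.01 = 0.002951 m/s^2. Sum: 0.04831 + 0.002951 = 0.051261 m/s^2. 1 ft/s^2 = 0.3048 m/s^2, so 0.051261 m/s^2 = 0.051261 / 0.3048 = 0.16817913 ft/s^2 ≈ 0.1682 ft/s^2 (4 s.f.).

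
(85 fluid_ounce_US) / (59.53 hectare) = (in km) 1 fluid_ounce_US = 2.957353e-05 m^3, so 85 fluid_ounce_US = 85 * 2.957353e-05 = 0.00251375 m^3. 1 hectare = 10000 m^2, so 59.53 hectare = 59.53 * 10000 = 595300 m^2. Combine: 0.00251375 m^3 / 595300 m^2 = 4.2226609e-09 m. 1 km = 1000 m, so 4.2226609e-09 m = 4.2226609e-09 / 1000 = 4.2226609e-12 km ≈ 4.223e-12 km (4 s.f.). Final answer: 4.223e-12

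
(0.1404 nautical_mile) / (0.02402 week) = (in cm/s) 1.79. Check: 1 nautical_mile = 1852 m, so 0.1404 nautical_mile = 0.1404 * 1852 = 260.0208 m. 1 week = 604800 s, so 0.02402 week = 0.02402 * 604800 = 14527.296 s. Combine: 260.0208 m / 14527.296 s = 0.017898775 m/s. 1 cm/s = 0.01 m/s, so 0.017898775 m/s = 0.017898775 / 0.01 = 1.7898775 cm/s ≈ 1.79 cm/s (4 s.f.).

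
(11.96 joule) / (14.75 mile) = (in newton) 11.96 joule = 11.96 J. 1 mile = 1609.344 m, so 14.75 mile = 14.75 * 1609.344 = 23737.824 m. Combine: 11.96 J / 23737.824 m = 0.00050383725 N. 0.00050383725 N = 0.00050383725 newton ≈ 0.0005038 newton (4 s.f.). Final answer: 0.0005038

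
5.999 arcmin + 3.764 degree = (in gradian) 4.293. Check: 1 arcmin = 0.00029088821 rad, so 5.999 arcmin = 5.999 * 0.00029088821 = 0.0017450384 rad. 1 degree = 0.017453293 rad, so 3.764 degree = 3.764 * 0.017453293 = 0.065694193 rad. Sum: 0.0017450384 + 0.065694193 = 0.067439231 rad. 1 gradian = 0.015707963 rad, so 0.067439231 rad = 0.067439231 / 0.015707963 = 4.2933148 gradian ≈ 4.293 gradian (4 s.f.).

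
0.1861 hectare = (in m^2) 1861. Check: 1 hectare = 10000 m^2, so 0.1861 hectare = 0.1861 * 10000 = 1861 m^2. Result: 1861 m^2.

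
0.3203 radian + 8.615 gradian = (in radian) 0.3203 radian = 0.3203 rad. 1 gradian = 0.015707963 rad, so 8.615 gradian = 8.615 * 0.015707963 = 0.1353241 rad. Sum: 0.3203 + 0.1353241 = 0.4556241 rad. 0.4556241 rad = 0.4556241 radian ≈ 0.4556 radian (4 s.f.). Final answer: 0.4556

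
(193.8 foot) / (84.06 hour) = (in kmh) 1 foot = 0.3048 m, so 193.8 foot = 193.8 * 0.3048 = 59.07024 m. 1 hour = 3600 s, so 84.06 hour = 84.06 * 3600 = 302616 s. Combine: 59.07024 m / 302616 s = 0.00019519867 m/s. 1 kmh = 0.27777778 m/s, so 0.00019519867 m/s = 0.00019519867 / 0.27777778 = 0.0007027152 kmh ≈ 0.0007027 kmh (4 s.f.). Final answer: 0.0007027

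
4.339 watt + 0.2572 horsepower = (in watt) 4.339 watt = 4.339 W. 1 horsepower = 745.69987 W, so 0.2572 horsepower = 0.2572 * 745.69987 = 191.79401 W. Sum: 4.339 + 191.79401 = 196.13301 W. 196.13301 W = 196.13301 watt ≈ 196.1 watt (4 s.f.). Final answer: 196.1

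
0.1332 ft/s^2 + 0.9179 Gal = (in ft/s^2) 0.1633. Check: 1 ft/s^2 = 0.3048 m/s^2, so 0.1332 ft/s^2 = 0.1332 * 0.3048 = 0.04059936 m/s^2. 1 Gal = 0.01 m/s^2, so 0.9179 Gal = 0.9179 * 0.01 = 0.009179 m/s^2. Sum: 0.04059936 + 0.009179 = 0.04977836 m/s^2. 1 ft/s^2 = 0.3048 m/s^2, so 0.04977836 m/s^2 = 0.04977836 / 0.3048 = 0.16331483 ft/s^2 ≈ 0.1633 ft/s^2 (4 s.f.).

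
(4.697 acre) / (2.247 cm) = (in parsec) 2.741e-11. Check: 1 acre = 4046.8564 m^2, so 4.697 acre = 4.697 * 4046.8564 = 19008.085 m^2. 1 cm = 0.01 m, so 2.247 cm = 2.247 * 0.01 = 0.02247 m. Combine: 19008.085 m^2 / 0.02247 m = 845931.67 m. 1 parsec = 3.0856776e+16 m, so 845931.67 m = 845931.67 / 3.0856776e+16 = 2.7414778e-11 parsec ≈ 2.741e-11 parsec (4 s.f.).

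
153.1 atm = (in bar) 155.1. Check: 1 atm = 101325 Pa, so 153.1 atm = 153.1 * 101325 = 15512858 Pa. 1 bar = 100000 Pa, so 15512858 Pa = 15512858 / 100000 = 155.12858 bar ≈ 155.1 bar (4 s.f.).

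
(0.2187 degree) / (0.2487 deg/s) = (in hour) 0.0002443. Check: 1 degree = 0.017453293 rad, so 0.2187 degree = 0.2187 * 0.017453293 = 0.0038170351 rad. 1 deg/s = 0.017453293 rad/s, so 0.2487 deg/s = 0.2487 * 0.017453293 = 0.0043406338 rad/s. Combine: 0.0038170351 rad / 0.0043406338 rad/s = 0.87937274 s. 1 hour = 3600 s, so 0.87937274 s = 0.87937274 / 3600 = 0.00024427021 hour ≈ 0.0002443 hour (4 s.f.).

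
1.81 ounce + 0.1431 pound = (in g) 116.2. Check: 1 ounce = 0.028349523 kg, so 1.81 ounce = 1.81 * 0.028349523 = 0.051312637 kg. 1 pound = 0.45359237 kg, so 0.1431 pound = 0.1431 * 0.45359237 = 0.064909068 kg. Sum: 0.051312637 + 0.064909068 = 0.11622171 kg. 1 g = 0.001 kg, so 0.11622171 kg = 0.11622171 / 0.001 = 116.22171 g ≈ 116.2 g (4 s.f.).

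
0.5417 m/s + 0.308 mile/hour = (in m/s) 0.6794. Check: 0.5417 m/s is already in m/s. 1 mile/hour = 0.44704 m/s, so 0.308 mile/hour = 0.308 * 0.44704 = 0.13768832 m/s. Sum: 0.5417 + 0.13768832 = 0.67938832 m/s. Result: 0.67938832 m/s ≈ 0.6794 m/s (4 s.f.).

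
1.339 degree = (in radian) 0.02337. Check: 1 degree = 0.017453293 rad, so 1.339 degree = 1.339 * 0.017453293 = 0.023369959 rad. 0.023369959 rad = 0.023369959 radian ≈ 0.02337 radian (4 s.f.).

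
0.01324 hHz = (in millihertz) 1324. Check: 1 hHz = 100 Hz, so 0.01324 hHz = 0.01324 * 100 = 1.324 Hz. 1 millihertz = 0.001 Hz, so 1.324 Hz = 1.324 / 0.001 = 1324 millihertz.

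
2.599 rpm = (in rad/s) 0.2722. Check: 1 rpm = 0.10471976 rad/s, so 2.599 rpm = 2.599 * 0.10471976 = 0.27216664 rad/s. Result: 0.27216664 rad/s ≈ 0.2722 rad/s (4 s.f.).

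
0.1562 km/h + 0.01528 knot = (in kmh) 1 km/h = 0.27777778 m/s, so 0.1562 km/h = 0.1562 * 0.27777778 = 0.043388889 m/s. 1 knot = 0.51444444 m/s, so 0.01528 knot = 0.01528 * 0.51444444 = 0.0078607111 m/s. Sum: 0.043388889 + 0.0078607111 = 0.0512496 m/s. 1 kmh = 0.27777778 m/s, so 0.0512496 m/s = 0.0512496 / 0.27777778 = 0.18449856 kmh ≈ 0.1845 kmh (4 s.f.). Final answer: 0.1845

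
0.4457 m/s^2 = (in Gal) 1 Gal = 0.01 m/s^2, so 0.4457 m/s^2 = 0.4457 / 0.01 = 44.57 Gal. Final answer: 44.57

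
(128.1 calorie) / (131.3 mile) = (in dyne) 1 calorie = 4.184 J, so 128.1 calorie = 128.1 * 4.184 = 535.9704 J. 1 mile = 1609.344 m, so 131.3 mile = 131.3 * 1609.344 = 211306.87 m. Combine: 535.9704 J / 211306.87 m = 0.0025364552 N. 1 dyne = 1e-05 N, so 0.0025364552 N = 0.0025364552 / 1e-05 = 253.64552 dyne ≈ 253.6 dyne (4 s.f.). Final answer: 253.6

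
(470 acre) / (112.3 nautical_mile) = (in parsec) 2.964e-16. Check: 1 acre = 4046.8564 m^2, so 470 acre = 470 * 4046.8564 = 1902022.5 m^2. 1 nautical_mile = 1852 m, so 112.3 nautical_mile = 112.3 * 1852 = 207979.6 m. Combine: 1902022.5 m^2 / 207979.6 m = 9.145236 m. 1 parsec = 3.0856776e+16 m, so 9.145236 m = 9.145236 / 3.0856776e+16 = 2.9637691e-16 parsec ≈ 2.964e-16 parsec (4 s.f.).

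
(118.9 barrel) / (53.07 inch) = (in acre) 0.003465. Check: 1 barrel = 0.15898729 m^3, so 118.9 barrel = 118.9 * 0.15898729 = 18.903589 m^3. 1 inch = 0.0254 m, so 53.07 inch = 53.07 * 0.0254 = 1.347978 m. Combine: 18.903589 m^3 / 1.347978 m = 14.023663 m^2. 1 acre = 4046.8564 m^2, so 14.023663 m^2 = 14.023663 / 4046.8564 = 0.0034653226 acre ≈ 0.003465 acre (4 s.f.).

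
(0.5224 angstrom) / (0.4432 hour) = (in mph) 7.324e-14. Check: 1 angstrom = 1e-10 m, so 0.5224 angstrom = 0.5224 * 1e-10 = 5.224e-11 m. 1 hour = 3600 s, so 0.4432 hour = 0.4432 * 3600 = 1595.52 s. Combine: 5.224e-11 m / 1595.52 s = 3.2741677e-14 m/s. 1 mph = 0.44704 m/s, so 3.2741677e-14 m/s = 3.2741677e-14 / 0.44704 = 7.3241045e-14 mph ≈ 7.324e-14 mph (4 s.f.).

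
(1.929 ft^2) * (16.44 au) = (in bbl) 2.772e+12. Check: 1 ft^2 = 0.09290304 m^2, so 1.929 ft^2 = 1.929 * 0.09290304 = 0.17920996 m^2. 1 au = 1.4959787e+11 m, so 16.44 au = 16.44 * 1.4959787e+11 = 2.459389e+12 m. Combine: 0.17920996 m^2 * 2.459389e+12 m = 4.4074701e+11 m^3. 1 bbl = 0.15898729 m^3, so 4.4074701e+11 m^3 = 4.4074701e+11 / 0.15898729 = 2.7722153e+12 bbl ≈ 2.772e+12 bbl (4 s.f.).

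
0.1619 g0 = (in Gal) 158.8. Check: 1 g0 = 9.80665 m/s^2, so 0.1619 g0 = 0.1619 * 9.80665 = 1.5876966 m/s^2. 1 Gal = 0.01 m/s^2, so 1.5876966 m/s^2 = 1.5876966 / 0.01 = 158.76966 Gal ≈ 158.8 Gal (4 s.f.).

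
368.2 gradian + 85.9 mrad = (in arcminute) 2.018e+04. Check: 1 gradian = 0.015707963 rad, so 368.2 gradian = 368.2 * 0.015707963 = 5.7836721 rad. 1 mrad = 0.001 rad, so 85.9 mrad = 85.9 * 0.001 = 0.0859 rad. Sum: 5.7836721 + 0.0859 = 5.8695721 rad. 1 arcminute = 0.00029088821 rad, so 5.8695721 rad = 5.8695721 / 0.00029088821 = 20178.102 arcminute ≈ 2.018e+04 arcminute (4 s.f.).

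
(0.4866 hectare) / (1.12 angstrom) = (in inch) 1 hectare = 10000 m^2, so 0.4866 hectare = 0.4866 * 10000 = 4866 m^2. 1 angstrom = 1e-10 m, so 1.12 angstrom = 1.12 * 1e-10 = 1.12e-10 m. Combine: 4866 m^2 / 1.12e-10 m = 4.3446429e+13 m. 1 inch = 0.0254 m, so 4.3446429e+13 m = 4.3446429e+13 / 0.0254 = 1.7104893e+15 inch ≈ 1.71e+15 inch (4 s.f.). Final answer: 1.71e+15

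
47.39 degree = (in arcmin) 1 degree = 0.017453293 rad, so 47.39 degree = 47.39 * 0.017453293 = 0.82711153 rad. 1 arcmin = 0.00029088821 rad, so 0.82711153 rad = 0.82711153 / 0.00029088821 = 2843.4 arcmin ≈ 2843 arcmin (4 s.f.). Final answer: 2843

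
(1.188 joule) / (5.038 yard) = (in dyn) 2.579e+04. Check: 1.188 joule = 1.188 J. 1 yard = 0.9144 m, so 5.038 yard = 5.038 * 0.9144 = 4.6067472 m. Combine: 1.188 J / 4.6067472 m = 0.25788261 N. 1 dyn = 1e-05 N, so 0.25788261 N = 0.25788261 / 1e-05 = 25788.261 dyn ≈ 2.579e+04 dyn (4 s.f.).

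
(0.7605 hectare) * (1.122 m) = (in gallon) 2.254e+06. Check: 1 hectare = 10000 m^2, so 0.7605 hectare = 0.7605 * 10000 = 7605 m^2. 1.122 m is already in m. Combine: 7605 m^2 * 1.122 m = 8532.81 m^3. 1 gallon = 0.0037854118 m^3, so 8532.81 m^3 = 8532.81 / 0.0037854118 = 2254129.9 gallon ≈ 2.254e+06 gallon (4 s.f.).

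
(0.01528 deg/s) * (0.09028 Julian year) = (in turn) 1 deg/s = 0.017453293 rad/s, so 0.01528 deg/s = 0.01528 * 0.017453293 = 0.00026668631 rad/s. 1 Julian year = 31557600 s, so 0.09028 Julian year = 0.09028 * 31557600 = 2849020.1 s. Combine: 0.00026668631 rad/s * 2849020.1 s = 759.79466 rad. 1 turn = 6.2831853 rad, so 759.79466 rad = 759.79466 / 6.2831853 = 120.92508 turn ≈ 120.9 turn (4 s.f.). Final answer: 120.9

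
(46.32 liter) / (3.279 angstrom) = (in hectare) 1 liter = 0.001 m^3, so 46.32 liter = 46.32 * 0.001 = 0.04632 m^3. 1 angstrom = 1e-10 m, so 3.279 angstrom = 3.279 * 1e-10 = 3.279e-10 m. Combine: 0.04632 m^3 / 3.279e-10 m = 1.4126258e+08 m^2. 1 hectare = 10000 m^2, so 1.4126258e+08 m^2 = 1.4126258e+08 / 10000 = 14126.258 hectare ≈ 1.413e+04 hectare (4 s.f.). Final answer: 1.413e+04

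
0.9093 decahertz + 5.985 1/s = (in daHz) 1.508. Check: 1 decahertz = 10 Hz, so 0.9093 decahertz = 0.9093 * 10 = 9.093 Hz. 5.985 1/s = 5.985 Hz. Sum: 9.093 + 5.985 = 15.078 Hz. 1 daHz = 10 Hz, so 15.078 Hz = 15.078 / 10 = 1.5078 daHz ≈ 1.508 daHz (4 s.f.).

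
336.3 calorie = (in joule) 1 calorie = 4.184 J, so 336.3 calorie = 336.3 * 4.184 = 1407.0792 J. 1407.0792 J = 1407.0792 joule ≈ 1407 joule (4 s.f.). Final answer: 1407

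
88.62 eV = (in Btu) 1 eV = 1.6021766e-19 J, so 88.62 eV = 88.62 * 1.6021766e-19 = 1.4198489e-17 J. 1 Btu = 1055.0559 J, so 1.4198489e-17 J = 1.4198489e-17 / 1055.0559 = 1.3457571e-20 Btu ≈ 1.346e-20 Btu (4 s.f.). Final answer: 1.346e-20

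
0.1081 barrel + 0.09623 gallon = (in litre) 1 barrel = 0.15898729 m^3, so 0.1081 barrel = 0.1081 * 0.15898729 = 0.017186527 m^3. 1 gallon = 0.0037854118 m^3, so 0.09623 gallon = 0.09623 * 0.0037854118 = 0.00036427018 m^3. Sum: 0.017186527 + 0.00036427018 = 0.017550797 m^3. 1 litre = 0.001 m^3, so 0.017550797 m^3 = 0.017550797 / 0.001 = 17.550797 litre ≈ 17.55 litre (4 s.f.). Final answer: 17.55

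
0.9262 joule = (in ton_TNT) 0.9262 joule = 0.9262 J. 1 ton_TNT = 4.184e+09 J, so 0.9262 J = 0.9262 / 4.184e+09 = 2.2136711e-10 ton_TNT ≈ 2.214e-10 ton_TNT (4 s.f.). Final answer: 2.214e-10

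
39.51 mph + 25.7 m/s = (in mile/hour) 97. Check: 1 mph = 0.44704 m/s, so 39.51 mph = 39.51 * 0.44704 = 17.66255 m/s. 25.7 m/s is already in m/s. Sum: 17.66255 + 25.7 = 43.36255 m/s. 1 mile/hour = 0.44704 m/s, so 43.36255 m/s = 43.36255 / 0.44704 = 96.999263 mile/hour ≈ 97 mile/hour (4 s.f.).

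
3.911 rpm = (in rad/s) 0.4096. Check: 1 rpm = 0.10471976 rad/s, so 3.911 rpm = 3.911 * 0.10471976 = 0.40955896 rad/s. Result: 0.40955896 rad/s ≈ 0.4096 rad/s (4 s.f.).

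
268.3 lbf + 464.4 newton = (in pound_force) 1 lbf = 4.4482216 N, so 268.3 lbf = 268.3 * 4.4482216 = 1193.4579 N. 464.4 newton = 464.4 N. Sum: 1193.4579 + 464.4 = 1657.8579 N. 1 pound_force = 4.4482216 N, so 1657.8579 N = 1657.8579 / 4.4482216 = 372.70127 pound_force ≈ 372.7 pound_force (4 s.f.). Final answer: 372.7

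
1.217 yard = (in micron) 1 yard = 0.9144 m, so 1.217 yard = 1.217 * 0.9144 = 1.1128248 m. 1 micron = 1e-06 m, so 1.1128248 m = 1.1128248 / 1e-06 = 1112824.8 micron ≈ 1.113e+06 micron (4 s.f.). Final answer: 1.113e+06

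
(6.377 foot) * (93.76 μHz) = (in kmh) 1 foot = 0.3048 m, so 6.377 foot = 6.377 * 0.3048 = 1.9437096 m. 1 μHz = 1e-06 Hz, so 93.76 μHz = 93.76 * 1e-06 = 9.376e-05 Hz. Combine: 1.9437096 m * 9.376e-05 Hz = 0.00018224221 m/s. 1 kmh = 0.27777778 m/s, so 0.00018224221 m/s = 0.00018224221 / 0.27777778 = 0.00065607196 kmh ≈ 0.0006561 kmh (4 s.f.). Final answer: 0.0006561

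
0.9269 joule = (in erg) 0.9269 joule = 0.9269 J. 1 erg = 1e-07 J, so 0.9269 J = 0.9269 / 1e-07 = 9269000 erg ≈ 9.269e+06 erg (4 s.f.). Final answer: 9.269e+06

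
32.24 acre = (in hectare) 13.05. Check: 1 acre = 4046.8564 m^2, so 32.24 acre = 32.24 * 4046.8564 = 130470.65 m^2. 1 hectare = 10000 m^2, so 130470.65 m^2 = 130470.65 / 10000 = 13.047065 hectare ≈ 13.05 hectare (4 s.f.).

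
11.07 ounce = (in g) 313.8. Check: 1 ounce = 0.028349523 kg, so 11.07 ounce = 11.07 * 0.028349523 = 0.31382922 kg. 1 g = 0.001 kg, so 0.31382922 kg = 0.31382922 / 0.001 = 313.82922 g ≈ 313.8 g (4 s.f.).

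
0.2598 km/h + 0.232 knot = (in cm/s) 1 km/h = 0.27777778 m/s, so 0.2598 km/h = 0.2598 * 0.27777778 = 0.072166667 m/s. 1 knot = 0.51444444 m/s, so 0.232 knot = 0.232 * 0.51444444 = 0.11935111 m/s. Sum: 0.072166667 + 0.11935111 = 0.19151778 m/s. 1 cm/s = 0.01 m/s, so 0.19151778 m/s = 0.19151778 / 0.01 = 19.151778 cm/s ≈ 19.15 cm/s (4 s.f.). Final answer: 19.15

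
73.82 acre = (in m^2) 2.987e+05. Check: 1 acre = 4046.8564 m^2, so 73.82 acre = 73.82 * 4046.8564 = 298738.94 m^2. Result: 298738.94 m^2 ≈ 2.987e+05 m^2 (4 s.f.).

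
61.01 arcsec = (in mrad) 1 arcsec = 4.8481368e-06 rad, so 61.01 arcsec = 61.01 * 4.8481368e-06 = 0.00029578483 rad. 1 mrad = 0.001 rad, so 0.00029578483 rad = 0.00029578483 / 0.001 = 0.29578483 mrad ≈ 0.2958 mrad (4 s.f.). Final answer: 0.2958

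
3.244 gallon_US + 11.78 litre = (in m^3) 1 gallon_US = 0.0037854118 m^3, so 3.244 gallon_US = 3.244 * 0.0037854118 = 0.012279876 m^3. 1 litre = 0.001 m^3, so 11.78 litre = 11.78 * 0.001 = 0.01178 m^3. Sum: 0.012279876 + 0.01178 = 0.024059876 m^3. Result: 0.024059876 m^3 ≈ 0.02406 m^3 (4 s.f.). Final answer: 0.02406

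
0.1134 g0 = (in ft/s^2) 3.649. Check: 1 g0 = 9.80665 m/s^2, so 0.1134 g0 = 0.1134 * 9.80665 = 1.1120741 m/s^2. 1 ft/s^2 = 0.3048 m/s^2, so 1.1120741 m/s^2 = 1.1120741 / 0.3048 = 3.6485371 ft/s^2 ≈ 3.649 ft/s^2 (4 s.f.).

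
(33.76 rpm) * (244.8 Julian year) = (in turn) 4.347e+09. Check: 1 rpm = 0.10471976 rad/s, so 33.76 rpm = 33.76 * 0.10471976 = 3.5353389 rad/s. 1 Julian year = 31557600 s, so 244.8 Julian year = 244.8 * 31557600 = 7.7253005e+09 s. Combine: 3.5353389 rad/s * 7.7253005e+09 s = 2.7311556e+10 rad. 1 turn = 6.2831853 rad, so 2.7311556e+10 rad = 2.7311556e+10 / 6.2831853 = 4.3467691e+09 turn ≈ 4.347e+09 turn (4 s.f.).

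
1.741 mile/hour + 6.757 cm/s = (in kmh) 3.045. Check: 1 mile/hour = 0.44704 m/s, so 1.741 mile/hour = 1.741 * 0.44704 = 0.77829664 m/s. 1 cm/s = 0.01 m/s, so 6.757 cm/s = 6.757 * 0.01 = 0.06757 m/s. Sum: 0.77829664 + 0.06757 = 0.84586664 m/s. 1 kmh = 0.27777778 m/s, so 0.84586664 m/s = 0.84586664 / 0.27777778 = 3.0451199 kmh ≈ 3.045 kmh (4 s.f.).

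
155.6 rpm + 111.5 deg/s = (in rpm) 1 rpm = 0.10471976 rad/s, so 155.6 rpm = 155.6 * 0.10471976 = 16.294394 rad/s. 1 deg/s = 0.017453293 rad/s, so 111.5 deg/s = 111.5 * 0.017453293 = 1.9460421 rad/s. Sum: 16.294394 + 1.9460421 = 18.240436 rad/s. 1 rpm = 0.10471976 rad/s, so 18.240436 rad/s = 18.240436 / 0.10471976 = 174.18333 rpm ≈ 174.2 rpm (4 s.f.). Final answer: 174.2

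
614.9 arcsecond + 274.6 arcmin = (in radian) 1 arcsecond = 4.8481368e-06 rad, so 614.9 arcsecond = 614.9 * 4.8481368e-06 = 0.0029811193 rad. 1 arcmin = 0.00029088821 rad, so 274.6 arcmin = 274.6 * 0.00029088821 = 0.079877902 rad. Sum: 0.0029811193 + 0.079877902 = 0.082859021 rad. 0.082859021 rad = 0.082859021 radian ≈ 0.08286 radian (4 s.f.). Final answer: 0.08286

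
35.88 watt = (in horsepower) 0.04812. Check: 35.88 watt = 35.88 W. 1 horsepower = 745.69987 W, so 35.88 W = 35.88 / 745.69987 = 0.048115873 horsepower ≈ 0.04812 horsepower (4 s.f.).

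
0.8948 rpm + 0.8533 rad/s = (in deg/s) 1 rpm = 0.10471976 rad/s, so 0.8948 rpm = 0.8948 * 0.10471976 = 0.093703237 rad/s. 0.8533 rad/s is already in rad/s. Sum: 0.093703237 + 0.8533 = 0.94700324 rad/s. 1 deg/s = 0.017453293 rad/s, so 0.94700324 rad/s = 0.94700324 / 0.017453293 = 54.259289 deg/s ≈ 54.26 deg/s (4 s.f.). Final answer: 54.26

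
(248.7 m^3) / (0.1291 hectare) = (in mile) 0.0001197. Check: 248.7 m^3 is already in m^3. 1 hectare = 10000 m^2, so 0.1291 hectare = 0.1291 * 10000 = 1291 m^2. Combine: 248.7 m^3 / 1291 m^2 = 0.19264136 m. 1 mile = 1609.344 m, so 0.19264136 m = 0.19264136 / 1609.344 = 0.00011970179 mile ≈ 0.0001197 mile (4 s.f.).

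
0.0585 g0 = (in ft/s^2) 1.882. Check: 1 g0 = 9.80665 m/s^2, so 0.0585 g0 = 0.0585 * 9.80665 = 0.57368902 m/s^2. 1 ft/s^2 = 0.3048 m/s^2, so 0.57368902 m/s^2 = 0.57368902 / 0.3048 = 1.8821818 ft/s^2 ≈ 1.882 ft/s^2 (4 s.f.).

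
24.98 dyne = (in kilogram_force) 2.547e-05. Check: 1 dyne = 1e-05 N, so 24.98 dyne = 24.98 * 1e-05 = 0.0002498 N. 1 kilogram_force = 9.80665 N, so 0.0002498 N = 0.0002498 / 9.80665 = 2.5472511e-05 kilogram_force ≈ 2.547e-05 kilogram_force (4 s.f.).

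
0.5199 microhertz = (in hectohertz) 1 microhertz = 1e-06 Hz, so 0.5199 microhertz = 0.5199 * 1e-06 = 5.199e-07 Hz. 1 hectohertz = 100 Hz, so 5.199e-07 Hz = 5.199e-07 / 100 = 5.199e-09 hectohertz. Final answer: 5.199e-09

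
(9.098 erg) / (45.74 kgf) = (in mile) 1.26e-12. Check: 1 erg = 1e-07 J, so 9.098 erg = 9.098 * 1e-07 = 9.098e-07 J. 1 kgf = 9.80665 N, so 45.74 kgf = 45.74 * 9.80665 = 448.55617 N. Combine: 9.098e-07 J / 448.55617 N = 2.0282855e-09 m. 1 mile = 1609.344 m, so 2.0282855e-09 m = 2.0282855e-09 / 1609.344 = 1.2603182e-12 mile ≈ 1.26e-12 mile (4 s.f.).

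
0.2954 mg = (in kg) 1 mg = 1e-06 kg, so 0.2954 mg = 0.2954 * 1e-06 = 2.954e-07 kg. Result: 2.954e-07 kg. Final answer: 2.954e-07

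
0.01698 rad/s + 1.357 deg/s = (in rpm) 0.3883. Check: 0.01698 rad/s is already in rad/s. 1 deg/s = 0.017453293 rad/s, so 1.357 deg/s = 1.357 * 0.017453293 = 0.023684118 rad/s. Sum: 0.01698 + 0.023684118 = 0.040664118 rad/s. 1 rpm = 0.10471976 rad/s, so 0.040664118 rad/s = 0.040664118 / 0.10471976 = 0.38831372 rpm ≈ 0.3883 rpm (4 s.f.).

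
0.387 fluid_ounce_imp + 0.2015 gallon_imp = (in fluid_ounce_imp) 32.63. Check: 1 fluid_ounce_imp = 2.8413063e-05 m^3, so 0.387 fluid_ounce_imp = 0.387 * 2.8413063e-05 = 1.0995855e-05 m^3. 1 gallon_imp = 0.00454609 m^3, so 0.2015 gallon_imp = 0.2015 * 0.00454609 = 0.00091603714 m^3. Sum: 1.0995855e-05 + 0.00091603714 = 0.00092703299 m^3. 1 fluid_ounce_imp = 2.8413063e-05 m^3, so 0.00092703299 m^3 = 0.00092703299 / 2.8413063e-05 = 32.627 fluid_ounce_imp ≈ 32.63 fluid_ounce_imp (4 s.f.).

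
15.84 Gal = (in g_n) 1 Gal = 0.01 m/s^2, so 15.84 Gal = 15.84 * 0.01 = 0.1584 m/s^2. 1 g_n = 9.80665 m/s^2, so 0.1584 m/s^2 = 0.1584 / 9.80665 = 0.016152305 g_n ≈ 0.01615 g_n (4 s.f.). Final answer: 0.01615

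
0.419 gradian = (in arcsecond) 1358. Check: 1 gradian = 0.015707963 rad, so 0.419 gradian = 0.419 * 0.015707963 = 0.0065816366 rad. 1 arcsecond = 4.8481368e-06 rad, so 0.0065816366 rad = 0.0065816366 / 4.8481368e-06 = 1357.56 arcsecond ≈ 1358 arcsecond (4 s.f.).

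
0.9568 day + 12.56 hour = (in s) 1.279e+05. Check: 1 day = 86400 s, so 0.9568 day = 0.9568 * 86400 = 82667.52 s. 1 hour = 3600 s, so 12.56 hour = 12.56 * 3600 = 45216 s. Sum: 82667.52 + 45216 = 127883.52 s. Result: 127883.52 s ≈ 1.279e+05 s (4 s.f.).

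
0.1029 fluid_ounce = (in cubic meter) 3.043e-06. Check: 1 fluid_ounce = 2.957353e-05 m^3, so 0.1029 fluid_ounce = 0.1029 * 2.957353e-05 = 3.0431162e-06 m^3. 3.0431162e-06 m^3 = 3.0431162e-06 cubic meter ≈ 3.043e-06 cubic meter (4 s.f.).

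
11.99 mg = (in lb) 2.643e-05. Check: 1 mg = 1e-06 kg, so 11.99 mg = 11.99 * 1e-06 = 1.199e-05 kg. 1 lb = 0.45359237 kg, so 1.199e-05 kg = 1.199e-05 / 0.45359237 = 2.6433425e-05 lb ≈ 2.643e-05 lb (4 s.f.).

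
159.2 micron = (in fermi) 1 micron = 1e-06 m, so 159.2 micron = 159.2 * 1e-06 = 0.0001592 m. 1 fermi = 1e-15 m, so 0.0001592 m = 0.0001592 / 1e-15 = 1.592e+11 fermi. Final answer: 1.592e+11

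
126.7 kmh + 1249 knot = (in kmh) 1 kmh = 0.27777778 m/s, so 126.7 kmh = 126.7 * 0.27777778 = 35.194444 m/s. 1 knot = 0.51444444 m/s, so 1249 knot = 1249 * 0.51444444 = 642.54111 m/s. Sum: 35.194444 + 642.54111 = 677.73556 m/s. 1 kmh = 0.27777778 m/s, so 677.73556 m/s = 677.73556 / 0.27777778 = 2439.848 kmh ≈ 2440 kmh (4 s.f.). Final answer: 2440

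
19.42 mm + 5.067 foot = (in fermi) 1.564e+15. Check: 1 mm = 0.001 m, so 19.42 mm = 19.42 * 0.001 = 0.01942 m. 1 foot = 0.3048 m, so 5.067 foot = 5.067 * 0.3048 = 1.5444216 m. Sum: 0.01942 + 1.5444216 = 1.5638416 m. 1 fermi = 1e-15 m, so 1.5638416 m = 1.5638416 / 1e-15 = 1.5638416e+15 fermi ≈ 1.564e+15 fermi (4 s.f.).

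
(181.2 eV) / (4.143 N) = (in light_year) 1 eV = 1.6021766e-19 J, so 181.2 eV = 181.2 * 1.6021766e-19 = 2.9031441e-17 J. 4.143 N is already in N. Combine: 2.9031441e-17 J / 4.143 N = 7.0073475e-18 m. 1 light_year = 9.4607305e+15 m, so 7.0073475e-18 m = 7.0073475e-18 / 9.4607305e+15 = 7.4067721e-34 light_year ≈ 7.407e-34 light_year (4 s.f.). Final answer: 7.407e-34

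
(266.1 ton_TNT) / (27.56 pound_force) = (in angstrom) 1 ton_TNT = 4.184e+09 J, so 266.1 ton_TNT = 266.1 * 4.184e+09 = 1.1133624e+12 J. 1 pound_force = 4.4482216 N, so 27.56 pound_force = 27.56 * 4.4482216 = 122.59299 N. Combine: 1.1133624e+12 J / 122.59299 N = 9.0817788e+09 m. 1 angstrom = 1e-10 m, so 9.0817788e+09 m = 9.0817788e+09 / 1e-10 = 9.0817788e+19 angstrom ≈ 9.082e+19 angstrom (4 s.f.). Final answer: 9.082e+19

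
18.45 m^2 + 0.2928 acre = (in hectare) 0.1203. Check: 18.45 m^2 is already in m^2. 1 acre = 4046.8564 m^2, so 0.2928 acre = 0.2928 * 4046.8564 = 1184.9196 m^2. Sum: 18.45 + 1184.9196 = 1203.3696 m^2. 1 hectare = 10000 m^2, so 1203.3696 m^2 = 1203.3696 / 10000 = 0.12033696 hectare ≈ 0.1203 hectare (4 s.f.).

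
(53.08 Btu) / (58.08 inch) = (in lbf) 8534. Check: 1 Btu = 1055.0559 J, so 53.08 Btu = 53.08 * 1055.0559 = 56002.365 J. 1 inch = 0.0254 m, so 58.08 inch = 58.08 * 0.0254 = 1.475232 m. Combine: 56002.365 J / 1.475232 m = 37961.734 N. 1 lbf = 4.4482216 N, so 37961.734 N = 37961.734 / 4.4482216 = 8534.1373 lbf ≈ 8534 lbf (4 s.f.).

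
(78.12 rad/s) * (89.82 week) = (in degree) 2.431e+11. Check: 78.12 rad/s is already in rad/s. 1 week = 604800 s, so 89.82 week = 89.82 * 604800 = 54323136 s. Combine: 78.12 rad/s * 54323136 s = 4.2437234e+09 rad. 1 degree = 0.017453293 rad, so 4.2437234e+09 rad = 4.2437234e+09 / 0.017453293 = 2.4314744e+11 degree ≈ 2.431e+11 degree (4 s.f.).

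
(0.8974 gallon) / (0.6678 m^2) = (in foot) 0.01669. Check: 1 gallon = 0.0037854118 m^3, so 0.8974 gallon = 0.8974 * 0.0037854118 = 0.0033970285 m^3. 0.6678 m^2 is already in m^2. Combine: 0.0033970285 m^3 / 0.6678 m^2 = 0.0050868951 m. 1 foot = 0.3048 m, so 0.0050868951 m = 0.0050868951 / 0.3048 = 0.016689288 foot ≈ 0.01669 foot (4 s.f.).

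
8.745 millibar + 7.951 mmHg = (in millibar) 1 millibar = 100 Pa, so 8.745 millibar = 8.745 * 100 = 874.5 Pa. 1 mmHg = 133.32237 Pa, so 7.951 mmHg = 7.951 * 133.32237 = 1060.0462 Pa. Sum: 874.5 + 1060.0462 = 1934.5462 Pa. 1 millibar = 100 Pa, so 1934.5462 Pa = 1934.5462 / 100 = 19.345462 millibar ≈ 19.35 millibar (4 s.f.). Final answer: 19.35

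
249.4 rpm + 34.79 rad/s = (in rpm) 1 rpm = 0.10471976 rad/s, so 249.4 rpm = 249.4 * 0.10471976 = 26.117107 rad/s. 34.79 rad/s is already in rad/s. Sum: 26.117107 + 34.79 = 60.907107 rad/s. 1 rpm = 0.10471976 rad/s, so 60.907107 rad/s = 60.907107 / 0.10471976 = 581.62003 rpm ≈ 581.6 rpm (4 s.f.). Final answer: 581.6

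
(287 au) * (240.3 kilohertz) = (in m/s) 1.032e+19. Check: 1 au = 1.4959787e+11 m, so 287 au = 287 * 1.4959787e+11 = 4.2934589e+13 m. 1 kilohertz = 1000 Hz, so 240.3 kilohertz = 240.3 * 1000 = 240300 Hz. Combine: 4.2934589e+13 m * 240300 Hz = 1.0317182e+19 m/s. Result: 1.0317182e+19 m/s ≈ 1.032e+19 m/s (4 s.f.).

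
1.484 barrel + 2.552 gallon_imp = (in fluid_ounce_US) 8370. Check: 1 barrel = 0.15898729 m^3, so 1.484 barrel = 1.484 * 0.15898729 = 0.23593715 m^3. 1 gallon_imp = 0.00454609 m^3, so 2.552 gallon_imp = 2.552 * 0.00454609 = 0.011601622 m^3. Sum: 0.23593715 + 0.011601622 = 0.24753877 m^3. 1 fluid_ounce_US = 2.957353e-05 m^3, so 0.24753877 m^3 = 0.24753877 / 2.957353e-05 = 8370.2815 fluid_ounce_US ≈ 8370 fluid_ounce_US (4 s.f.).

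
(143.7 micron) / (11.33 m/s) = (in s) 1.268e-05. Check: 1 micron = 1e-06 m, so 143.7 micron = 143.7 * 1e-06 = 0.0001437 m. 11.33 m/s is already in m/s. Combine: 0.0001437 m / 11.33 m/s = 1.2683142e-05 s. Result: 1.2683142e-05 s ≈ 1.268e-05 s (4 s.f.).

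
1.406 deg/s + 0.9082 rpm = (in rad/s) 1 deg/s = 0.017453293 rad/s, so 1.406 deg/s = 1.406 * 0.017453293 = 0.024539329 rad/s. 1 rpm = 0.10471976 rad/s, so 0.9082 rpm = 0.9082 * 0.10471976 = 0.095106482 rad/s. Sum: 0.024539329 + 0.095106482 = 0.11964581 rad/s. Result: 0.11964581 rad/s ≈ 0.1196 rad/s (4 s.f.). Final answer: 0.1196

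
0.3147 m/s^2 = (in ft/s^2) 1 ft/s^2 = 0.3048 m/s^2, so 0.3147 m/s^2 = 0.3147 / 0.3048 = 1.0324803 ft/s^2 ≈ 1.032 ft/s^2 (4 s.f.). Final answer: 1.032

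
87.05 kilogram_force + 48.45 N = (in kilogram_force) 91.99. Check: 1 kilogram_force = 9.80665 N, so 87.05 kilogram_force = 87.05 * 9.80665 = 853.66888 N. 48.45 N is already in N. Sum: 853.66888 + 48.45 = 902.11888 N. 1 kilogram_force = 9.80665 N, so 902.11888 N = 902.11888 / 9.80665 = 91.990525 kilogram_force ≈ 91.99 kilogram_force (4 s.f.).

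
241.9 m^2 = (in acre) 0.05977. Check: 1 acre = 4046.8564 m^2, so 241.9 m^2 = 241.9 / 4046.8564 = 0.059774792 acre ≈ 0.05977 acre (4 s.f.).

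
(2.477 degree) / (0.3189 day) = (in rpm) 1.498e-05. Check: 1 degree = 0.017453293 rad, so 2.477 degree = 2.477 * 0.017453293 = 0.043231806 rad. 1 day = 86400 s, so 0.3189 day = 0.3189 * 86400 = 27552.96 s. Combine: 0.043231806 rad / 27552.96 s = 1.569044e-06 rad/s. 1 rpm = 0.10471976 rad/s, so 1.569044e-06 rad/s = 1.569044e-06 / 0.10471976 = 1.4983266e-05 rpm ≈ 1.498e-05 rpm (4 s.f.).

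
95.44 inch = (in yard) 2.651. Check: 1 inch = 0.0254 m, so 95.44 inch = 95.44 * 0.0254 = 2.424176 m. 1 yard = 0.9144 m, so 2.424176 m = 2.424176 / 0.9144 = 2.6511111 yard ≈ 2.651 yard (4 s.f.).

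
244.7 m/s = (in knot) 1 knot = 0.51444444 m/s, so 244.7 m/s = 244.7 / 0.51444444 = 475.65875 knot ≈ 475.7 knot (4 s.f.). Final answer: 475.7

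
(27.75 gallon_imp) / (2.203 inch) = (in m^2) 2.255. Check: 1 gallon_imp = 0.00454609 m^3, so 27.75 gallon_imp = 27.75 * 0.00454609 = 0.126154 m^3. 1 inch = 0.0254 m, so 2.203 inch = 2.203 * 0.0254 = 0.0559562 m. Combine: 0.126154 m^3 / 0.0559562 m = 2.2545133 m^2. Result: 2.2545133 m^2 ≈ 2.255 m^2 (4 s.f.).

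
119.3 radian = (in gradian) 119.3 radian = 119.3 rad. 1 gradian = 0.015707963 rad, so 119.3 rad = 119.3 / 0.015707963 = 7594.8739 gradian ≈ 7595 gradian (4 s.f.). Final answer: 7595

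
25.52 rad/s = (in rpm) 1 rpm = 0.10471976 rad/s, so 25.52 rad/s = 25.52 / 0.10471976 = 243.69805 rpm ≈ 243.7 rpm (4 s.f.). Final answer: 243.7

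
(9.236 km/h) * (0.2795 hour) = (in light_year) 2.729e-13. Check: 1 km/h = 0.27777778 m/s, so 9.236 km/h = 9.236 * 0.27777778 = 2.5655556 m/s. 1 hour = 3600 s, so 0.2795 hour = 0.2795 * 3600 = 1006.2 s. Combine: 2.5655556 m/s * 1006.2 s = 2581.462 m. 1 light_year = 9.4607305e+15 m, so 2581.462 m = 2581.462 / 9.4607305e+15 = 2.7286075e-13 light_year ≈ 2.729e-13 light_year (4 s.f.).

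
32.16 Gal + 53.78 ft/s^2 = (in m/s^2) 1 Gal = 0.01 m/s^2, so 32.16 Gal = 32.16 * 0.01 = 0.3216 m/s^2. 1 ft/s^2 = 0.3048 m/s^2, so 53.78 ft/s^2 = 53.78 * 0.3048 = 16.392144 m/s^2. Sum: 0.3216 + 16.392144 = 16.713744 m/s^2. Result: 16.713744 m/s^2 ≈ 16.71 m/s^2 (4 s.f.). Final answer: 16.71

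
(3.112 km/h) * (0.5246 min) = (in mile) 1 km/h = 0.27777778 m/s, so 3.112 km/h = 3.112 * 0.27777778 = 0.86444444 m/s. 1 min = 60 s, so 0.5246 min = 0.5246 * 60 = 31.476 s. Combine: 0.86444444 m/s * 31.476 s = 27.209253 m. 1 mile = 1609.344 m, so 27.209253 m = 27.209253 / 1609.344 = 0.016907046 mile ≈ 0.01691 mile (4 s.f.). Final answer: 0.01691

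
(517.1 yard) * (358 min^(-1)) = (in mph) 1 yard = 0.9144 m, so 517.1 yard = 517.1 * 0.9144 = 472.83624 m. 1 min^(-1) = 0.016666667 Hz, so 358 min^(-1) = 358 * 0.016666667 = 5.9666667 Hz. Combine: 472.83624 m * 5.9666667 Hz = 2821.2562 m/s. 1 mph = 0.44704 m/s, so 2821.2562 m/s = 2821.2562 / 0.44704 = 6310.9705 mph ≈ 6311 mph (4 s.f.). Final answer: 6311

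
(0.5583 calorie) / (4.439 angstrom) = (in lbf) 1 calorie = 4.184 J, so 0.5583 calorie = 0.5583 * 4.184 = 2.3359272 J. 1 angstrom = 1e-10 m, so 4.439 angstrom = 4.439 * 1e-10 = 4.439e-10 m. Combine: 2.3359272 J / 4.439e-10 m = 5.2622825e+09 N. 1 lbf = 4.4482216 N, so 5.2622825e+09 N = 5.2622825e+09 / 4.4482216 = 1.1830082e+09 lbf ≈ 1.183e+09 lbf (4 s.f.). Final answer: 1.183e+09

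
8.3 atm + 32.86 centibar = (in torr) 6554. Check: 1 atm = 101325 Pa, so 8.3 atm = 8.3 * 101325 = 840997.5 Pa. 1 centibar = 1000 Pa, so 32.86 centibar = 32.86 * 1000 = 32860 Pa. Sum: 840997.5 + 32860 = 873857.5 Pa. 1 torr = 133.32237 Pa, so 873857.5 Pa = 873857.5 / 133.32237 = 6554.4703 torr ≈ 6554 torr (4 s.f.).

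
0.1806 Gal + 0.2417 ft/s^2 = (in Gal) 1 Gal = 0.01 m/s^2, so 0.1806 Gal = 0.1806 * 0.01 = 0.001806 m/s^2. 1 ft/s^2 = 0.3048 m/s^2, so 0.2417 ft/s^2 = 0.2417 * 0.3048 = 0.07367016 m/s^2. Sum: 0.001806 + 0.07367016 = 0.07547616 m/s^2. 1 Gal = 0.01 m/s^2, so 0.07547616 m/s^2 = 0.07547616 / 0.01 = 7.547616 Gal ≈ 7.548 Gal (4 s.f.). Final answer: 7.548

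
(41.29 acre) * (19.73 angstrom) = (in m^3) 0.0003297. Check: 1 acre = 4046.8564 m^2, so 41.29 acre = 41.29 * 4046.8564 = 167094.7 m^2. 1 angstrom = 1e-10 m, so 19.73 angstrom = 19.73 * 1e-10 = 1.973e-09 m. Combine: 167094.7 m^2 * 1.973e-09 m = 0.00032967785 m^3. Result: 0.00032967785 m^3 ≈ 0.0003297 m^3 (4 s.f.).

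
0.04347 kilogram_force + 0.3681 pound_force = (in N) 1 kilogram_force = 9.80665 N, so 0.04347 kilogram_force = 0.04347 * 9.80665 = 0.42629508 N. 1 pound_force = 4.4482216 N, so 0.3681 pound_force = 0.3681 * 4.4482216 = 1.6373904 N. Sum: 0.42629508 + 1.6373904 = 2.0636855 N. Result: 2.0636855 N ≈ 2.064 N (4 s.f.). Final answer: 2.064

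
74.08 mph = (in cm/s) 1 mph = 0.44704 m/s, so 74.08 mph = 74.08 * 0.44704 = 33.116723 m/s. 1 cm/s = 0.01 m/s, so 33.116723 m/s = 33.116723 / 0.01 = 3311.6723 cm/s ≈ 3312 cm/s (4 s.f.). Final answer: 3312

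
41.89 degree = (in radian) 0.7311. Check: 1 degree = 0.017453293 rad, so 41.89 degree = 41.89 * 0.017453293 = 0.73111842 rad. 0.73111842 rad = 0.73111842 radian ≈ 0.7311 radian (4 s.f.).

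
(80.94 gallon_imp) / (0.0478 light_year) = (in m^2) 8.137e-16. Check: 1 gallon_imp = 0.00454609 m^3, so 80.94 gallon_imp = 80.94 * 0.00454609 = 0.36796052 m^3. 1 light_year = 9.4607305e+15 m, so 0.0478 light_year = 0.0478 * 9.4607305e+15 = 4.5222292e+14 m. Combine: 0.36796052 m^3 / 4.5222292e+14 m = 8.1367067e-16 m^2. Result: 8.1367067e-16 m^2 ≈ 8.137e-16 m^2 (4 s.f.).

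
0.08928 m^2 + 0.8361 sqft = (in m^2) 0.167. Check: 0.08928 m^2 is already in m^2. 1 sqft = 0.09290304 m^2, so 0.8361 sqft = 0.8361 * 0.09290304 = 0.077676232 m^2. Sum: 0.08928 + 0.077676232 = 0.16695623 m^2. Result: 0.16695623 m^2 ≈ 0.167 m^2 (4 s.f.).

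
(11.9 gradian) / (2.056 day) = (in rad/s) 1.052e-06. Check: 1 gradian = 0.015707963 rad, so 11.9 gradian = 11.9 * 0.015707963 = 0.18692476 rad. 1 day = 86400 s, so 2.056 day = 2.056 * 86400 = 177638.4 s. Combine: 0.18692476 rad / 177638.4 s = 1.0522768e-06 rad/s. Result: 1.0522768e-06 rad/s ≈ 1.052e-06 rad/s (4 s.f.).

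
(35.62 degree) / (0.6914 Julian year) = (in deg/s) 1.633e-06. Check: 1 degree = 0.017453293 rad, so 35.62 degree = 35.62 * 0.017453293 = 0.62168628 rad. 1 Julian year = 31557600 s, so 0.6914 Julian year = 0.6914 * 31557600 = 21818925 s. Combine: 0.62168628 rad / 21818925 s = 2.8492984e-08 rad/s. 1 deg/s = 0.017453293 rad/s, so 2.8492984e-08 rad/s = 2.8492984e-08 / 0.017453293 = 1.6325278e-06 deg/s ≈ 1.633e-06 deg/s (4 s.f.).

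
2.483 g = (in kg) 1 g = 0.001 kg, so 2.483 g = 2.483 * 0.001 = 0.002483 kg. Result: 0.002483 kg. Final answer: 0.002483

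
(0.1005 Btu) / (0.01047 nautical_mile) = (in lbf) 1 Btu = 1055.0559 J, so 0.1005 Btu = 0.1005 * 1055.0559 = 106.03311 J. 1 nautical_mile = 1852 m, so 0.01047 nautical_mile = 0.01047 * 1852 = 19.39044 m. Combine: 106.03311 J / 19.39044 m = 5.4683191 N. 1 lbf = 4.4482216 N, so 5.4683191 N = 5.4683191 / 4.4482216 = 1.229327 lbf ≈ 1.229 lbf (4 s.f.). Final answer: 1.229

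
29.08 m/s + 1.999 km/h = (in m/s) 29.08 m/s is already in m/s. 1 km/h = 0.27777778 m/s, so 1.999 km/h = 1.999 * 0.27777778 = 0.55527778 m/s. Sum: 29.08 + 0.55527778 = 29.635278 m/s. Result: 29.635278 m/s ≈ 29.64 m/s (4 s.f.). Final answer: 29.64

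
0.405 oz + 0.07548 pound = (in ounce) 1.613. Check: 1 oz = 0.028349523 kg, so 0.405 oz = 0.405 * 0.028349523 = 0.011481557 kg. 1 pound = 0.45359237 kg, so 0.07548 pound = 0.07548 * 0.45359237 = 0.034237152 kg. Sum: 0.011481557 + 0.034237152 = 0.045718709 kg. 1 ounce = 0.028349523 kg, so 0.045718709 kg = 0.045718709 / 0.028349523 = 1.61268 ounce ≈ 1.613 ounce (4 s.f.).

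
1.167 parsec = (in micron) 1 parsec = 3.0856776e+16 m, so 1.167 parsec = 1.167 * 3.0856776e+16 = 3.6009857e+16 m. 1 micron = 1e-06 m, so 3.6009857e+16 m = 3.6009857e+16 / 1e-06 = 3.6009857e+22 micron ≈ 3.601e+22 micron (4 s.f.). Final answer: 3.601e+22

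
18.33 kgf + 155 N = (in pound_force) 1 kgf = 9.80665 N, so 18.33 kgf = 18.33 * 9.80665 = 179.75589 N. 155 N is already in N. Sum: 179.75589 + 155 = 334.75589 N. 1 pound_force = 4.4482216 N, so 334.75589 N = 334.75589 / 4.4482216 = 75.256119 pound_force ≈ 75.26 pound_force (4 s.f.). Final answer: 75.26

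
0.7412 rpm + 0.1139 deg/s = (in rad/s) 0.07961. Check: 1 rpm = 0.10471976 rad/s, so 0.7412 rpm = 0.7412 * 0.10471976 = 0.077618282 rad/s. 1 deg/s = 0.017453293 rad/s, so 0.1139 deg/s = 0.1139 * 0.017453293 = 0.00198793 rad/s. Sum: 0.077618282 + 0.00198793 = 0.079606213 rad/s. Result: 0.079606213 rad/s ≈ 0.07961 rad/s (4 s.f.).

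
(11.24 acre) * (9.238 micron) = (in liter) 1 acre = 4046.8564 m^2, so 11.24 acre = 11.24 * 4046.8564 = 45486.666 m^2. 1 micron = 1e-06 m, so 9.238 micron = 9.238 * 1e-06 = 9.238e-06 m. Combine: 45486.666 m^2 * 9.238e-06 m = 0.42020582 m^3. 1 liter = 0.001 m^3, so 0.42020582 m^3 = 0.42020582 / 0.001 = 420.20582 liter ≈ 420.2 liter (4 s.f.). Final answer: 420.2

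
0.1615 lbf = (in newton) 1 lbf = 4.4482216 N, so 0.1615 lbf = 0.1615 * 4.4482216 = 0.71838779 N. 0.71838779 N = 0.71838779 newton ≈ 0.7184 newton (4 s.f.). Final answer: 0.7184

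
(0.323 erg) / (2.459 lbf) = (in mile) 1 erg = 1e-07 J, so 0.323 erg = 0.323 * 1e-07 = 3.23e-08 J. 1 lbf = 4.4482216 N, so 2.459 lbf = 2.459 * 4.4482216 = 10.938177 N. Combine: 3.23e-08 J / 10.938177 N = 2.9529601e-09 m. 1 mile = 1609.344 m, so 2.9529601e-09 m = 2.9529601e-09 / 1609.344 = 1.8348843e-12 mile ≈ 1.835e-12 mile (4 s.f.). Final answer: 1.835e-12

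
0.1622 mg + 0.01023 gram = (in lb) 2.291e-05. Check: 1 mg = 1e-06 kg, so 0.1622 mg = 0.1622 * 1e-06 = 1.622e-07 kg. 1 gram = 0.001 kg, so 0.01023 gram = 0.01023 * 0.001 = 1.023e-05 kg. Sum: 1.622e-07 + 1.023e-05 = 1.03922e-05 kg. 1 lb = 0.45359237 kg, so 1.03922e-05 kg = 1.03922e-05 / 0.45359237 = 2.2910879e-05 lb ≈ 2.291e-05 lb (4 s.f.).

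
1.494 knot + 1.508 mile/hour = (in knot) 1 knot = 0.51444444 m/s, so 1.494 knot = 1.494 * 0.51444444 = 0.76858 m/s. 1 mile/hour = 0.44704 m/s, so 1.508 mile/hour = 1.508 * 0.44704 = 0.67413632 m/s. Sum: 0.76858 + 0.67413632 = 1.4427163 m/s. 1 knot = 0.51444444 m/s, so 1.4427163 m/s = 1.4427163 / 0.51444444 = 2.8044162 knot ≈ 2.804 knot (4 s.f.). Final answer: 2.804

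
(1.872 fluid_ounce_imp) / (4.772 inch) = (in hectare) 1 fluid_ounce_imp = 2.8413063e-05 m^3, so 1.872 fluid_ounce_imp = 1.872 * 2.8413063e-05 = 5.3189253e-05 m^3. 1 inch = 0.0254 m, so 4.772 inch = 4.772 * 0.0254 = 0.1212088 m. Combine: 5.3189253e-05 m^3 / 0.1212088 m = 0.00043882336 m^2. 1 hectare = 10000 m^2, so 0.00043882336 m^2 = 0.00043882336 / 10000 = 4.3882336e-08 hectare ≈ 4.388e-08 hectare (4 s.f.). Final answer: 4.388e-08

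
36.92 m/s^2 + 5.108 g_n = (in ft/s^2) 36.92 m/s^2 is already in m/s^2. 1 g_n = 9.80665 m/s^2, so 5.108 g_n = 5.108 * 9.80665 = 50.092368 m/s^2. Sum: 36.92 + 50.092368 = 87.012368 m/s^2. 1 ft/s^2 = 0.3048 m/s^2, so 87.012368 m/s^2 = 87.012368 / 0.3048 = 285.47365 ft/s^2 ≈ 285.5 ft/s^2 (4 s.f.). Final answer: 285.5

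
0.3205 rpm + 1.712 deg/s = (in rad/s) 1 rpm = 0.10471976 rad/s, so 0.3205 rpm = 0.3205 * 0.10471976 = 0.033562682 rad/s. 1 deg/s = 0.017453293 rad/s, so 1.712 deg/s = 1.712 * 0.017453293 = 0.029880037 rad/s. Sum: 0.033562682 + 0.029880037 = 0.063442718 rad/s. Result: 0.063442718 rad/s ≈ 0.06344 rad/s (4 s.f.). Final answer: 0.06344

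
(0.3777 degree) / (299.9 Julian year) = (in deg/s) 1 degree = 0.017453293 rad, so 0.3777 degree = 0.3777 * 0.017453293 = 0.0065921086 rad. 1 Julian year = 31557600 s, so 299.9 Julian year = 299.9 * 31557600 = 9.4641242e+09 s. Combine: 0.0065921086 rad / 9.4641242e+09 s = 6.9653656e-13 rad/s. 1 deg/s = 0.017453293 rad/s, so 6.9653656e-13 rad/s = 6.9653656e-13 / 0.017453293 = 3.9908605e-11 deg/s ≈ 3.991e-11 deg/s (4 s.f.). Final answer: 3.991e-11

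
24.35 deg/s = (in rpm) 4.058. Check: 1 deg/s = 0.017453293 rad/s, so 24.35 deg/s = 24.35 * 0.017453293 = 0.42498767 rad/s. 1 rpm = 0.10471976 rad/s, so 0.42498767 rad/s = 0.42498767 / 0.10471976 = 4.0583333 rpm ≈ 4.058 rpm (4 s.f.).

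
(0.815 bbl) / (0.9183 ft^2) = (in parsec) 1 bbl = 0.15898729 m^3, so 0.815 bbl = 0.815 * 0.15898729 = 0.12957465 m^3. 1 ft^2 = 0.09290304 m^2, so 0.9183 ft^2 = 0.9183 * 0.09290304 = 0.085312862 m^2. Combine: 0.12957465 m^3 / 0.085312862 m^2 = 1.5188172 m. 1 parsec = 3.0856776e+16 m, so 1.5188172 m = 1.5188172 / 3.0856776e+16 = 4.9221515e-17 parsec ≈ 4.922e-17 parsec (4 s.f.). Final answer: 4.922e-17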